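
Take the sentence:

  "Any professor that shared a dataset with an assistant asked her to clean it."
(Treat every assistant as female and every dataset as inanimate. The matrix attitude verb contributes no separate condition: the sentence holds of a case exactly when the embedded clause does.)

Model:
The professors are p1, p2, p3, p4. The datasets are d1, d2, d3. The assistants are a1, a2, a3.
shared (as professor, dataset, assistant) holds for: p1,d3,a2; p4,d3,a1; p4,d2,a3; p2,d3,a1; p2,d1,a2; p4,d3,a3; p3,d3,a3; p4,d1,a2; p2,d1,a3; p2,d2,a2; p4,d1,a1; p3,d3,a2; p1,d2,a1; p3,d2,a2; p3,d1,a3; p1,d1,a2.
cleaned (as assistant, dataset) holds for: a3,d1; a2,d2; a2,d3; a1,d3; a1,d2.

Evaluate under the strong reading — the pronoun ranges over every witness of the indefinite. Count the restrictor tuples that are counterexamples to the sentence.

7

"her" takes "an assistant" as antecedent and "it" takes "a dataset"; both are donkey pronouns co-varying with the restrictor.
Strong reading: for every (p,d,a) with shared(p,d,a), cleaned(a,d).
Restrictor triples: (p1,d1,a2)→cleaned(a2,d1) ✗  (p1,d2,a1)→cleaned(a1,d2) ✓  (p1,d3,a2)→cleaned(a2,d3) ✓  (p2,d1,a2)→cleaned(a2,d1) ✗  (p2,d1,a3)→cleaned(a3,d1) ✓  (p2,d2,a2)→cleaned(a2,d2) ✓  (p2,d3,a1)→cleaned(a1,d3) ✓  (p3,d1,a3)→cleaned(a3,d1) ✓  (p3,d2,a2)→cleaned(a2,d2) ✓  (p3,d3,a2)→cleaned(a2,d3) ✓  (p3,d3,a3)→cleaned(a3,d3) ✗  (p4,d1,a1)→cleaned(a1,d1) ✗  (p4,d1,a2)→cleaned(a2,d1) ✗  (p4,d2,a3)→cleaned(a3,d2) ✗  (p4,d3,a1)→cleaned(a1,d3) ✓  (p4,d3,a3)→cleaned(a3,d3) ✗
Counterexamples (restrictor triples failing the scope): 7.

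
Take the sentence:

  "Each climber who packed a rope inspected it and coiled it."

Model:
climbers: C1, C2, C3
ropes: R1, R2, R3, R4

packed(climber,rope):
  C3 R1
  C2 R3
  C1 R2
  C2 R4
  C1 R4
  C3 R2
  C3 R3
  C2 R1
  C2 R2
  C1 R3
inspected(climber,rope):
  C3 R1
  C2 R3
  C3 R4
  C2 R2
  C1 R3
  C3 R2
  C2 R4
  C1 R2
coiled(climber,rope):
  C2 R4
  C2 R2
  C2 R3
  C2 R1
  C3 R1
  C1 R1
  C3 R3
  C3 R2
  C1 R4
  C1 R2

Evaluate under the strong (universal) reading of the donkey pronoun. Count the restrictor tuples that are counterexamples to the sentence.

4

"it" takes "a rope" as antecedent — a donkey pronoun bound across the clause boundary.
Strong reading: for every (c,r) with packed(c,r), inspected(c,r) ∧ coiled(c,r).
Restrictor pairs: (C1,R2) ✓  (C1,R3) ✗  (C1,R4) ✗  (C2,R1) ✗  (C2,R2) ✓  (C2,R3) ✓  (C2,R4) ✓  (C3,R1) ✓  (C3,R2) ✓  (C3,R3) ✗
Counterexamples (restrictor pairs failing the scope): 4.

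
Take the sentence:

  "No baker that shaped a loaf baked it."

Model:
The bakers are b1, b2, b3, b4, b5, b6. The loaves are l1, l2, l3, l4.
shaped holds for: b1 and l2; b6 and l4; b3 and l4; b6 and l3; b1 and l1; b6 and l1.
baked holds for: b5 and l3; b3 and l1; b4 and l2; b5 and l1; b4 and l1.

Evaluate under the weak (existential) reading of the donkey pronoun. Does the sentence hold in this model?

True

"it" takes "a loaf" as antecedent — a donkey pronoun bound across the clause boundary.
Truth condition: for no (b,l) with shaped(b,l) does baked(b,l) hold.
Restrictor pairs — does the scope hold? (b1,l1):fails  (b1,l2):fails  (b3,l4):fails  (b6,l1):fails  (b6,l3):fails  (b6,l4):fails
Scope holds for no restrictor pair, so the sentence is true.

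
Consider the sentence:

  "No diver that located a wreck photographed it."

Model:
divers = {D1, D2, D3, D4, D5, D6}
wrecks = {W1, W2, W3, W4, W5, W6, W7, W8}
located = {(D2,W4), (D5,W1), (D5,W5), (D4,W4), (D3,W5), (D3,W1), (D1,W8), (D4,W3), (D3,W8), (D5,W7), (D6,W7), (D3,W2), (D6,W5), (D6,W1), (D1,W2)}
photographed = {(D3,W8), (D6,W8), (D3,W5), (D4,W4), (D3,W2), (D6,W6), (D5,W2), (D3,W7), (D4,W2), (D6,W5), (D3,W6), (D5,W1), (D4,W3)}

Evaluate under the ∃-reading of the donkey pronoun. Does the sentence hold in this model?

False

"it" takes "a wreck" as antecedent — a donkey pronoun bound across the clause boundary.
Truth condition: for no (d,w) with located(d,w) does photographed(d,w) hold.
Restrictor pairs — does the scope hold? (D1,W2):fails  (D1,W8):fails  (D2,W4):fails  (D3,W1):fails  (D3,W2):holds  (D3,W5):holds  (D3,W8):holds  (D4,W3):holds  (D4,W4):holds  (D5,W1):holds  (D5,W5):fails  (D5,W7):fails  (D6,W1):fails  (D6,W5):holds  (D6,W7):fails
Scope holds for 7 pair(s), so the sentence is false.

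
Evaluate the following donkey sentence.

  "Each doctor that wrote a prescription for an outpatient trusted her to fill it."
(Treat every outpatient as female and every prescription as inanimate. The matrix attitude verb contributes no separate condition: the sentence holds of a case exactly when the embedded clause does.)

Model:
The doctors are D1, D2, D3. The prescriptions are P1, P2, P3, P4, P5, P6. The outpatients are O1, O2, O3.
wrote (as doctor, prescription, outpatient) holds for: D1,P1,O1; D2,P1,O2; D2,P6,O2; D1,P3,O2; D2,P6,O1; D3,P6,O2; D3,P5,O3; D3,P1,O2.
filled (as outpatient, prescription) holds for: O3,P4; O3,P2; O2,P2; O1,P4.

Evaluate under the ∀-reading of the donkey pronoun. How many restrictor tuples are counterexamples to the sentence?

8

"her" takes "an outpatient" as antecedent and "it" takes "a prescription"; both are donkey pronouns co-varying with the restrictor.
Strong reading: for every (d,p,o) with wrote(d,p,o), filled(o,p).
Restrictor triples: (D1,P1,O1)→filled(O1,P1) ✗  (D1,P3,O2)→filled(O2,P3) ✗  (D2,P1,O2)→filled(O2,P1) ✗  (D2,P6,O1)→filled(O1,P6) ✗  (D2,P6,O2)→filled(O2,P6) ✗  (D3,P1,O2)→filled(O2,P1) ✗  (D3,P5,O3)→filled(O3,P5) ✗  (D3,P6,O2)→filled(O2,P6) ✗
Counterexamples (restrictor triples failing the scope): 8.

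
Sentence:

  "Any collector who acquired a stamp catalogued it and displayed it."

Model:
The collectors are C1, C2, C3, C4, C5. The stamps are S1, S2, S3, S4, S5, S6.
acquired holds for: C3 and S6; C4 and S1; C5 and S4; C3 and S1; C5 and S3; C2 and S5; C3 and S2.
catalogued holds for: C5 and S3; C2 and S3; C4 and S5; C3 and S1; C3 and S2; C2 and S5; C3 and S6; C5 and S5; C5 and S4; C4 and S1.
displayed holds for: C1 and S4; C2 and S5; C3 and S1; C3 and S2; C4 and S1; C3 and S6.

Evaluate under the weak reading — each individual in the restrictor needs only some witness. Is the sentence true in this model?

False

"it" takes "a stamp" as antecedent — a donkey pronoun bound across the clause boundary.
Weak reading: every collector c with some acquired-stamp has at least one acquired-stamp s such that catalogued(c,s) ∧ displayed(c,s).
Per collector: C2:✓  C3:✓  C4:✓  C5:✗
C5 has no witness among its acquired-stamps.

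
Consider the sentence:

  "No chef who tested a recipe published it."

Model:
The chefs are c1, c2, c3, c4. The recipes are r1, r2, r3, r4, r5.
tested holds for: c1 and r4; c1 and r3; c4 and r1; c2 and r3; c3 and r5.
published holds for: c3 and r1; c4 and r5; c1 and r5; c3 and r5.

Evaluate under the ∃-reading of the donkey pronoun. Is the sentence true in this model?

"it" takes "a recipe" as antecedent — a donkey pronoun bound across the clause boundary.
Truth condition: for no (c,r) with tested(c,r) does published(c,r) hold.
Restrictor pairs — does the scope hold? (c1,r3):fails  (c1,r4):fails  (c2,r3):fails  (c3,r5):holds  (c4,r1):fails
Scope holds for 1 pair(s), so the sentence is false.

False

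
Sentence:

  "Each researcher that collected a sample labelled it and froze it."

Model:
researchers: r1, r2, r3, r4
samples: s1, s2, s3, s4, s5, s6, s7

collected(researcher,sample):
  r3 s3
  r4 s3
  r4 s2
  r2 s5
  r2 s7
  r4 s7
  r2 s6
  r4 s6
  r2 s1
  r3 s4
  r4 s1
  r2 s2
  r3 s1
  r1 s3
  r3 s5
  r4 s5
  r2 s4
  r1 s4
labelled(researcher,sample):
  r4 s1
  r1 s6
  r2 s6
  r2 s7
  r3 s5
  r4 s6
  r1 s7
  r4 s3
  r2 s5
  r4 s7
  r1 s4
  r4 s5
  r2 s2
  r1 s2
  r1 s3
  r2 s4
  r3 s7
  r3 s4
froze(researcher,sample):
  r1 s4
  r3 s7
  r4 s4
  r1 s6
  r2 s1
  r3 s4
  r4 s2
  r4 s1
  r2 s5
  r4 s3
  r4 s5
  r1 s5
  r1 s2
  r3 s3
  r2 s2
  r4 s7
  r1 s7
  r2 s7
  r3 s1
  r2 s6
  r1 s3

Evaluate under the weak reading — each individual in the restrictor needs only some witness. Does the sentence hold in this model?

True

"it" takes "a sample" as antecedent — a donkey pronoun bound across the clause boundary.
Weak reading: every researcher r with some collected-sample has at least one collected-sample s such that labelled(r,s) ∧ froze(r,s).
Per researcher: r1:✓  r2:✓  r3:✓  r4:✓
Every researcher in the restrictor has a witness.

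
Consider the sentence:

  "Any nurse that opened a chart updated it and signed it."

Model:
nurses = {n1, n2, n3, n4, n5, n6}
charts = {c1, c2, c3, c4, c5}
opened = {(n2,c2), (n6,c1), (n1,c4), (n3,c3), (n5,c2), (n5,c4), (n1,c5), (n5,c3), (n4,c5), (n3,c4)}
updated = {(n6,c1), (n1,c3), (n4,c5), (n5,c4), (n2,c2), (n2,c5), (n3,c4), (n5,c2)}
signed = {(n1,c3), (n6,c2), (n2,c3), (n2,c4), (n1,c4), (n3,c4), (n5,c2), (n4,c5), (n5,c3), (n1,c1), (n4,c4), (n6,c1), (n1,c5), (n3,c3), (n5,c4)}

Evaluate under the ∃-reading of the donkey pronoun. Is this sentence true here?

"it" takes "a chart" as antecedent — a donkey pronoun bound across the clause boundary.
Weak reading: every nurse n with some opened-chart has at least one opened-chart c such that updated(n,c) ∧ signed(n,c).
Per nurse: n1:✗  n2:✗  n3:✓  n4:✓  n5:✓  n6:✓
n1 has no witness among its opened-charts.

False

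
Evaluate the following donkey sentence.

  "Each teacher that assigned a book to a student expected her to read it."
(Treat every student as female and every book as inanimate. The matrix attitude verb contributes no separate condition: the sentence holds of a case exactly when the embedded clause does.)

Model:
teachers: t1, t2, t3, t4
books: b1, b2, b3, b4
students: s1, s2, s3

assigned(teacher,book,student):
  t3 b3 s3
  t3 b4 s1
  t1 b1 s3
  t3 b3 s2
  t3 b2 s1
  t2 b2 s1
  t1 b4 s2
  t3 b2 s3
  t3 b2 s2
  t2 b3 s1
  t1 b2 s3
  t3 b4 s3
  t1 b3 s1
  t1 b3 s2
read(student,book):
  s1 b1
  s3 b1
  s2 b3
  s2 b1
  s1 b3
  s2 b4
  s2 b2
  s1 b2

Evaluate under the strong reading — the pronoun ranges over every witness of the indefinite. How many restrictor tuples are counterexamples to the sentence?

"her" takes "a student" as antecedent and "it" takes "a book"; both are donkey pronouns co-varying with the restrictor.
Strong reading: for every (t,b,s) with assigned(t,b,s), read(s,b).
Restrictor triples: (t1,b1,s3)→read(s3,b1) ✓  (t1,b2,s3)→read(s3,b2) ✗  (t1,b3,s1)→read(s1,b3) ✓  (t1,b3,s2)→read(s2,b3) ✓  (t1,b4,s2)→read(s2,b4) ✓  (t2,b2,s1)→read(s1,b2) ✓  (t2,b3,s1)→read(s1,b3) ✓  (t3,b2,s1)→read(s1,b2) ✓  (t3,b2,s2)→read(s2,b2) ✓  (t3,b2,s3)→read(s3,b2) ✗  (t3,b3,s2)→read(s2,b3) ✓  (t3,b3,s3)→read(s3,b3) ✗  (t3,b4,s1)→read(s1,b4) ✗  (t3,b4,s3)→read(s3,b4) ✗
Counterexamples (restrictor triples failing the scope): 5.

5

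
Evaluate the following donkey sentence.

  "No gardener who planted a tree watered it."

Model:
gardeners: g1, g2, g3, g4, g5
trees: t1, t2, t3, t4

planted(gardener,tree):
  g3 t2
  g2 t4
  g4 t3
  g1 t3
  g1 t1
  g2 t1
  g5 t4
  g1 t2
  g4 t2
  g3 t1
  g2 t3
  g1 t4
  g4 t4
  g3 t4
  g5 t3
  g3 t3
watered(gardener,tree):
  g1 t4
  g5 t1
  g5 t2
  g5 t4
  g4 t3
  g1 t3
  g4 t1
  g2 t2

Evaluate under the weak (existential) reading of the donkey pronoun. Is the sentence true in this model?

"it" takes "a tree" as antecedent — a donkey pronoun bound across the clause boundary.
Truth condition: for no (g,t) with planted(g,t) does watered(g,t) hold.
Restrictor pairs — does the scope hold? (g1,t1):fails  (g1,t2):fails  (g1,t3):holds  (g1,t4):holds  (g2,t1):fails  (g2,t3):fails  (g2,t4):fails  (g3,t1):fails  (g3,t2):fails  (g3,t3):fails  (g3,t4):fails  (g4,t2):fails  (g4,t3):holds  (g4,t4):fails  (g5,t3):fails  (g5,t4):holds
Scope holds for 4 pair(s), so the sentence is false.

False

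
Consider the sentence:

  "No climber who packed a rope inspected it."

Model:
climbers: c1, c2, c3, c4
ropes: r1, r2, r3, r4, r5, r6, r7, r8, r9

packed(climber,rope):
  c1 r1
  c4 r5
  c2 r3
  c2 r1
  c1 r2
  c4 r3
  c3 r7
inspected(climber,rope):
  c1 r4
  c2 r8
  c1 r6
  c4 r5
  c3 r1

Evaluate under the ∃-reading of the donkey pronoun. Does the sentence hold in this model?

"it" takes "a rope" as antecedent — a donkey pronoun bound across the clause boundary.
Truth condition: for no (c,r) with packed(c,r) does inspected(c,r) hold.
Restrictor pairs — does the scope hold? (c1,r1):fails  (c1,r2):fails  (c2,r1):fails  (c2,r3):fails  (c3,r7):fails  (c4,r3):fails  (c4,r5):holds
Scope holds for 1 pair(s), so the sentence is false.

False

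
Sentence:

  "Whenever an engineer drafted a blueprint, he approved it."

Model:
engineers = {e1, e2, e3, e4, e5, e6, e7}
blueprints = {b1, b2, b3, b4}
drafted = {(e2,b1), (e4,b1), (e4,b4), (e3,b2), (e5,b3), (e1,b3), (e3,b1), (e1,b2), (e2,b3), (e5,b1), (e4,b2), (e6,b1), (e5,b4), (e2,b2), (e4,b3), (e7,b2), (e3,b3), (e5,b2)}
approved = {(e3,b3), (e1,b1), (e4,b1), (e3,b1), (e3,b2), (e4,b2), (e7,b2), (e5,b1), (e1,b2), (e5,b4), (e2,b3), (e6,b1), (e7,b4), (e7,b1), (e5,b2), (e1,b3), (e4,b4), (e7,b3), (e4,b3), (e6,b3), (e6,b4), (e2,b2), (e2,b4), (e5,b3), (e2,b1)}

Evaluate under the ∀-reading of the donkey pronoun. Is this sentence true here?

"it" takes "a blueprint" as antecedent — a donkey pronoun bound across the clause boundary.
Strong reading: for every (e,b) with drafted(e,b), approved(e,b).
Restrictor pairs: (e1,b2) ✓  (e1,b3) ✓  (e2,b1) ✓  (e2,b2) ✓  (e2,b3) ✓  (e3,b1) ✓  (e3,b2) ✓  (e3,b3) ✓  (e4,b1) ✓  (e4,b2) ✓  (e4,b3) ✓  (e4,b4) ✓  (e5,b1) ✓  (e5,b2) ✓  (e5,b3) ✓  (e5,b4) ✓  (e6,b1) ✓  (e7,b2) ✓
Every restrictor pair satisfies the scope.

True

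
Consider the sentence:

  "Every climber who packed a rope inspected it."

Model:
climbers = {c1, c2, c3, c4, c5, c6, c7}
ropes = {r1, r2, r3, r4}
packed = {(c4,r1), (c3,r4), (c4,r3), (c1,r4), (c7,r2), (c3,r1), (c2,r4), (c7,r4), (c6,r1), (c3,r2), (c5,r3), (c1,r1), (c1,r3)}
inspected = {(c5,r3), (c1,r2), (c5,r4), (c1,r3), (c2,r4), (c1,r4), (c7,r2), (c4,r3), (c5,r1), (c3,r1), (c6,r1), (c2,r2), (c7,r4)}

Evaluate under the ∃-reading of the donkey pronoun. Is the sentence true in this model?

True

"it" takes "a rope" as antecedent — a donkey pronoun bound across the clause boundary.
Weak reading: every climber c with some packed-rope has at least one packed-rope r such that inspected(c,r).
Per climber: c1:✓  c2:✓  c3:✓  c4:✓  c5:✓  c6:✓  c7:✓
Every climber in the restrictor has a witness.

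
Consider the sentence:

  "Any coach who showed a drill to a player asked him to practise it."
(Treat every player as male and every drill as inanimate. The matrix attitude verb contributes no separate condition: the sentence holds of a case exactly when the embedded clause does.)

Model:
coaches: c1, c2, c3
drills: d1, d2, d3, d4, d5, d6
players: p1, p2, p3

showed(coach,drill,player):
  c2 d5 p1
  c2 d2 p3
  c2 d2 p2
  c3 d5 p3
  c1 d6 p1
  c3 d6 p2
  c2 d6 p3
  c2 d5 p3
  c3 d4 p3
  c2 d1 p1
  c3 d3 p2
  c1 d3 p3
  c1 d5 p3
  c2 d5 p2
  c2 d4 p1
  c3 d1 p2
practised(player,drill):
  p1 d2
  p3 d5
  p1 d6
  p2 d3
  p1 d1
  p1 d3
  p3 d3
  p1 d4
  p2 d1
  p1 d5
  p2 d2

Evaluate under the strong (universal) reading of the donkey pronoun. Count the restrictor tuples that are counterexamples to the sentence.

"him" takes "a player" as antecedent and "it" takes "a drill"; both are donkey pronouns co-varying with the restrictor.
Strong reading: for every (c,d,p) with showed(c,d,p), practised(p,d).
Restrictor triples: (c1,d3,p3)→practised(p3,d3) ✓  (c1,d5,p3)→practised(p3,d5) ✓  (c1,d6,p1)→practised(p1,d6) ✓  (c2,d1,p1)→practised(p1,d1) ✓  (c2,d2,p2)→practised(p2,d2) ✓  (c2,d2,p3)→practised(p3,d2) ✗  (c2,d4,p1)→practised(p1,d4) ✓  (c2,d5,p1)→practised(p1,d5) ✓  (c2,d5,p2)→practised(p2,d5) ✗  (c2,d5,p3)→practised(p3,d5) ✓  (c2,d6,p3)→practised(p3,d6) ✗  (c3,d1,p2)→practised(p2,d1) ✓  (c3,d3,p2)→practised(p2,d3) ✓  (c3,d4,p3)→practised(p3,d4) ✗  (c3,d5,p3)→practised(p3,d5) ✓  (c3,d6,p2)→practised(p2,d6) ✗
Counterexamples (restrictor triples failing the scope): 5.

5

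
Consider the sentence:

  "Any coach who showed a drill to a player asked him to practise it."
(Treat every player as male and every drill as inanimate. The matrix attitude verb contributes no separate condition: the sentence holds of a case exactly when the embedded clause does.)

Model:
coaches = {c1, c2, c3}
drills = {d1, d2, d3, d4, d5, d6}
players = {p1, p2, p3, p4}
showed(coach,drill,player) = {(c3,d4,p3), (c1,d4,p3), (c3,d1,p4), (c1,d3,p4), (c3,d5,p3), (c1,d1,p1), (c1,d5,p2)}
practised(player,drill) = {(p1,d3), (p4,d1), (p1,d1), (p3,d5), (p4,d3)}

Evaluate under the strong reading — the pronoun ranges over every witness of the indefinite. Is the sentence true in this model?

"him" takes "a player" as antecedent and "it" takes "a drill"; both are donkey pronouns co-varying with the restrictor.
Strong reading: for every (c,d,p) with showed(c,d,p), practised(p,d).
Restrictor triples: (c1,d1,p1)→practised(p1,d1) ✓  (c1,d3,p4)→practised(p4,d3) ✓  (c1,d4,p3)→practised(p3,d4) ✗  (c1,d5,p2)→practised(p2,d5) ✗  (c3,d1,p4)→practised(p4,d1) ✓  (c3,d4,p3)→practised(p3,d4) ✗  (c3,d5,p3)→practised(p3,d5) ✓
Counterexample: (c1,d4,p3) — practised(p3,d4) does not hold.

False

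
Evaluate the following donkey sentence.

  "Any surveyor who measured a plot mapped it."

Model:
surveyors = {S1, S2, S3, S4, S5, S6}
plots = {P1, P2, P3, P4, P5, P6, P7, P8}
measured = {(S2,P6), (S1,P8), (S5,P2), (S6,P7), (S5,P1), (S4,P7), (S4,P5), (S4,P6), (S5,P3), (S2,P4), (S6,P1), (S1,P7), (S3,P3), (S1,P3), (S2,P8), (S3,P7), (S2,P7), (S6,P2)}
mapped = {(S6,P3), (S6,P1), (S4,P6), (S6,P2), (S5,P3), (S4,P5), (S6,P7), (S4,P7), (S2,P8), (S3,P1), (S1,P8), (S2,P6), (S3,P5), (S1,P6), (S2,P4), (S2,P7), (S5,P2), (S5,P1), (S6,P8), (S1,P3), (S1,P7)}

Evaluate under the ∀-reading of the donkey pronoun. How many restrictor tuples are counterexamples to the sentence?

"it" takes "a plot" as antecedent — a donkey pronoun bound across the clause boundary.
Strong reading: for every (s,p) with measured(s,p), mapped(s,p).
Restrictor pairs: (S1,P3) ✓  (S1,P7) ✓  (S1,P8) ✓  (S2,P4) ✓  (S2,P6) ✓  (S2,P7) ✓  (S2,P8) ✓  (S3,P3) ✗  (S3,P7) ✗  (S4,P5) ✓  (S4,P6) ✓  (S4,P7) ✓  (S5,P1) ✓  (S5,P2) ✓  (S5,P3) ✓  (S6,P1) ✓  (S6,P2) ✓  (S6,P7) ✓
Counterexamples (restrictor pairs failing the scope): 2.

2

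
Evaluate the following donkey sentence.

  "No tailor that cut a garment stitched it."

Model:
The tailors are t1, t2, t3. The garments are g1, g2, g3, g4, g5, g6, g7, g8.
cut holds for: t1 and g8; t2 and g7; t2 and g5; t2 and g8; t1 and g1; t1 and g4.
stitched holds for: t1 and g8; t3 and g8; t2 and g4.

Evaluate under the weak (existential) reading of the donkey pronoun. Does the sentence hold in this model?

False

"it" takes "a garment" as antecedent — a donkey pronoun bound across the clause boundary.
Truth condition: for no (t,g) with cut(t,g) does stitched(t,g) hold.
Restrictor pairs — does the scope hold? (t1,g1):fails  (t1,g4):fails  (t1,g8):holds  (t2,g5):fails  (t2,g7):fails  (t2,g8):fails
Scope holds for 1 pair(s), so the sentence is false.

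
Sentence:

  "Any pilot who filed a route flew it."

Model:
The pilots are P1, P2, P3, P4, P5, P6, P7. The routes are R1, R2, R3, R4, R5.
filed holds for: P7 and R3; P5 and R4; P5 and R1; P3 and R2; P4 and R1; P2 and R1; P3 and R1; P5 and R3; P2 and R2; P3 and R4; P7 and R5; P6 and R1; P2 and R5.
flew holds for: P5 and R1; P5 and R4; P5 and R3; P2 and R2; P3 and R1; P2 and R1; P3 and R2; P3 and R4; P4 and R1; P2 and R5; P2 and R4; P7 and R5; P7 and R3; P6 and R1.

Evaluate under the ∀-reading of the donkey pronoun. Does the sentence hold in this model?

"it" takes "a route" as antecedent — a donkey pronoun bound across the clause boundary.
Strong reading: for every (p,r) with filed(p,r), flew(p,r).
Restrictor pairs: (P2,R1) ✓  (P2,R2) ✓  (P2,R5) ✓  (P3,R1) ✓  (P3,R2) ✓  (P3,R4) ✓  (P4,R1) ✓  (P5,R1) ✓  (P5,R3) ✓  (P5,R4) ✓  (P6,R1) ✓  (P7,R3) ✓  (P7,R5) ✓
Every restrictor pair satisfies the scope.

True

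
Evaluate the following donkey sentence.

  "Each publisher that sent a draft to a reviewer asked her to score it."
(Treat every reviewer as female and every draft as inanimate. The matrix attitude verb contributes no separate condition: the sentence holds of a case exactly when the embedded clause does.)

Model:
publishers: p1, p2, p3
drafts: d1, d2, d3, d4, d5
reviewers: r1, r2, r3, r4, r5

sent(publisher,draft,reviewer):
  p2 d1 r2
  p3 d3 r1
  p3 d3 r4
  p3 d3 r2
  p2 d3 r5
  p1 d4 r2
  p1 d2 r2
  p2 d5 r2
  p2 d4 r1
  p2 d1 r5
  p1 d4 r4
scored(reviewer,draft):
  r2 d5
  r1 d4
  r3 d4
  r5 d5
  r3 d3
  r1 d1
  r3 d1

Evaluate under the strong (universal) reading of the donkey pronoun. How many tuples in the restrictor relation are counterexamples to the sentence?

9

"her" takes "a reviewer" as antecedent and "it" takes "a draft"; both are donkey pronouns co-varying with the restrictor.
Strong reading: for every (p,d,r) with sent(p,d,r), scored(r,d).
Restrictor triples: (p1,d2,r2)→scored(r2,d2) ✗  (p1,d4,r2)→scored(r2,d4) ✗  (p1,d4,r4)→scored(r4,d4) ✗  (p2,d1,r2)→scored(r2,d1) ✗  (p2,d1,r5)→scored(r5,d1) ✗  (p2,d3,r5)→scored(r5,d3) ✗  (p2,d4,r1)→scored(r1,d4) ✓  (p2,d5,r2)→scored(r2,d5) ✓  (p3,d3,r1)→scored(r1,d3) ✗  (p3,d3,r2)→scored(r2,d3) ✗  (p3,d3,r4)→scored(r4,d3) ✗
Counterexamples (restrictor triples failing the scope): 9.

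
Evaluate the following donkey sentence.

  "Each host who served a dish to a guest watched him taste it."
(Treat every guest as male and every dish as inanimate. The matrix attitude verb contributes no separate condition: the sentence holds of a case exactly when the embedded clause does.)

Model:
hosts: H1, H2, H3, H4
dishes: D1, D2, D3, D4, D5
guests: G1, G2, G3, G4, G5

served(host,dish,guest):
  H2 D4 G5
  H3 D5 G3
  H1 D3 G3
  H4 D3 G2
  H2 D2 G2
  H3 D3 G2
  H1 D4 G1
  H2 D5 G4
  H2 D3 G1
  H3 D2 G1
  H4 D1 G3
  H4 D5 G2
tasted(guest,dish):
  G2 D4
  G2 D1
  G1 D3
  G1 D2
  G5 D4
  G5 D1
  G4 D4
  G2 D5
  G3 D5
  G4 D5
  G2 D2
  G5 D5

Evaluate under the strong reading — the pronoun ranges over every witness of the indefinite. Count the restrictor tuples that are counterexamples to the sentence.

"him" takes "a guest" as antecedent and "it" takes "a dish"; both are donkey pronouns co-varying with the restrictor.
Strong reading: for every (h,d,g) with served(h,d,g), tasted(g,d).
Restrictor triples: (H1,D3,G3)→tasted(G3,D3) ✗  (H1,D4,G1)→tasted(G1,D4) ✗  (H2,D2,G2)→tasted(G2,D2) ✓  (H2,D3,G1)→tasted(G1,D3) ✓  (H2,D4,G5)→tasted(G5,D4) ✓  (H2,D5,G4)→tasted(G4,D5) ✓  (H3,D2,G1)→tasted(G1,D2) ✓  (H3,D3,G2)→tasted(G2,D3) ✗  (H3,D5,G3)→tasted(G3,D5) ✓  (H4,D1,G3)→tasted(G3,D1) ✗  (H4,D3,G2)→tasted(G2,D3) ✗  (H4,D5,G2)→tasted(G2,D5) ✓
Counterexamples (restrictor triples failing the scope): 5.

5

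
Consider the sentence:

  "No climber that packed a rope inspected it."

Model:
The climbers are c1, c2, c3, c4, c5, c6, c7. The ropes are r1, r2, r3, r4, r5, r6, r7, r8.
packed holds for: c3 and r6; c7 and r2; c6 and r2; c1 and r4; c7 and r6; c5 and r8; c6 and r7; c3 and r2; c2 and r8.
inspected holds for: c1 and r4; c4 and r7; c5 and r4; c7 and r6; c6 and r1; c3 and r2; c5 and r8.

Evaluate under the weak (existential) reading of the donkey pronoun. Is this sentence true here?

"it" takes "a rope" as antecedent — a donkey pronoun bound across the clause boundary.
Truth condition: for no (c,r) with packed(c,r) does inspected(c,r) hold.
Restrictor pairs — does the scope hold? (c1,r4):holds  (c2,r8):fails  (c3,r2):holds  (c3,r6):fails  (c5,r8):holds  (c6,r2):fails  (c6,r7):fails  (c7,r2):fails  (c7,r6):holds
Scope holds for 4 pair(s), so the sentence is false.

False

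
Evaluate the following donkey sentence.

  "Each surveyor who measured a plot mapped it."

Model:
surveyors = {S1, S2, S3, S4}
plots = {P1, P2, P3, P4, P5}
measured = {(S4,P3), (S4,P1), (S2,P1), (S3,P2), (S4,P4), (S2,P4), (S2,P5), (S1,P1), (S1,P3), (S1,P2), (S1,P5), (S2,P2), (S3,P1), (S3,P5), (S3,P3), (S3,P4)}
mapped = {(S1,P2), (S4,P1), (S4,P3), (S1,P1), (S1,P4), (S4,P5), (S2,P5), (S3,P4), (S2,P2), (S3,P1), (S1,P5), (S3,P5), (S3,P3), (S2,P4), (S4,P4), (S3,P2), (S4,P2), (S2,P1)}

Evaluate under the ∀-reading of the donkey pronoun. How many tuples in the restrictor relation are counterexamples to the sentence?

"it" takes "a plot" as antecedent — a donkey pronoun bound across the clause boundary.
Strong reading: for every (s,p) with measured(s,p), mapped(s,p).
Restrictor pairs: (S1,P1) ✓  (S1,P2) ✓  (S1,P3) ✗  (S1,P5) ✓  (S2,P1) ✓  (S2,P2) ✓  (S2,P4) ✓  (S2,P5) ✓  (S3,P1) ✓  (S3,P2) ✓  (S3,P3) ✓  (S3,P4) ✓  (S3,P5) ✓  (S4,P1) ✓  (S4,P3) ✓  (S4,P4) ✓
Counterexamples (restrictor pairs failing the scope): 1.

1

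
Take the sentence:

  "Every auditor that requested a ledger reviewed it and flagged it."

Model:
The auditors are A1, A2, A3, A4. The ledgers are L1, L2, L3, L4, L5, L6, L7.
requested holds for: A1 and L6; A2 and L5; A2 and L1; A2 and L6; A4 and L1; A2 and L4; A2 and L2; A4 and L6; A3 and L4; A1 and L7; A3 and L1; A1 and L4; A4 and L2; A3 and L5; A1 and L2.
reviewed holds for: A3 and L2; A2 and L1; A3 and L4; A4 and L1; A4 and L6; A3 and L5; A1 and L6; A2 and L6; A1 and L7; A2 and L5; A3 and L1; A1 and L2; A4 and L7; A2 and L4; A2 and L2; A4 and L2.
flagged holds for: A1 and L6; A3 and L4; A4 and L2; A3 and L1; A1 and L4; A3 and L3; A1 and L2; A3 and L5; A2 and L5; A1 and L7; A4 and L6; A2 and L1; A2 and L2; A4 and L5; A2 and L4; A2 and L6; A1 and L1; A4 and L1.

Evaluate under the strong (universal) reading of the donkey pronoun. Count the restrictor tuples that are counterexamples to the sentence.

"it" takes "a ledger" as antecedent — a donkey pronoun bound across the clause boundary.
Strong reading: for every (a,l) with requested(a,l), reviewed(a,l) ∧ flagged(a,l).
Restrictor pairs: (A1,L2) ✓  (A1,L4) ✗  (A1,L6) ✓  (A1,L7) ✓  (A2,L1) ✓  (A2,L2) ✓  (A2,L4) ✓  (A2,L5) ✓  (A2,L6) ✓  (A3,L1) ✓  (A3,L4) ✓  (A3,L5) ✓  (A4,L1) ✓  (A4,L2) ✓  (A4,L6) ✓
Counterexamples (restrictor pairs failing the scope): 1.

1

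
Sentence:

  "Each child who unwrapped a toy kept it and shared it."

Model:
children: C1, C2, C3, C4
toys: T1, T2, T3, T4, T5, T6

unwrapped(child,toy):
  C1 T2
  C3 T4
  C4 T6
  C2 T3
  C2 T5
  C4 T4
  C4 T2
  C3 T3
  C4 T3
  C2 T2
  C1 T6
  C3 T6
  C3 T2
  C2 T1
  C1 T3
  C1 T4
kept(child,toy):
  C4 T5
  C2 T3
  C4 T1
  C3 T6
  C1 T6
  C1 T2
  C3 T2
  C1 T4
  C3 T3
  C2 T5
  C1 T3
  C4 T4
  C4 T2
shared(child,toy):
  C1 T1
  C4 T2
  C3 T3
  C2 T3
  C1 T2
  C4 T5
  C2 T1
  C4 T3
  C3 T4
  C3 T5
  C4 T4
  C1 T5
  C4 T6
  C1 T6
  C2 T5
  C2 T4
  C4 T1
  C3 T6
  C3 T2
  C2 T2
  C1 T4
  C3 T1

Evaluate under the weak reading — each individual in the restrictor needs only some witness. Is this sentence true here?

"it" takes "a toy" as antecedent — a donkey pronoun bound across the clause boundary.
Weak reading: every child c with some unwrapped-toy has at least one unwrapped-toy t such that kept(c,t) ∧ shared(c,t).
Per child: C1:✓  C2:✓  C3:✓  C4:✓
Every child in the restrictor has a witness.

True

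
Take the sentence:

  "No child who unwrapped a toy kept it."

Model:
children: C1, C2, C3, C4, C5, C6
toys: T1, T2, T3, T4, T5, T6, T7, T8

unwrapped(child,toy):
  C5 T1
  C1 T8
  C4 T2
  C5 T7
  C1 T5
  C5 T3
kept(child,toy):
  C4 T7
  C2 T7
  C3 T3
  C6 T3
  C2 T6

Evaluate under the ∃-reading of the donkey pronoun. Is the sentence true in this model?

"it" takes "a toy" as antecedent — a donkey pronoun bound across the clause boundary.
Truth condition: for no (c,t) with unwrapped(c,t) does kept(c,t) hold.
Restrictor pairs — does the scope hold? (C1,T5):fails  (C1,T8):fails  (C4,T2):fails  (C5,T1):fails  (C5,T3):fails  (C5,T7):fails
Scope holds for no restrictor pair, so the sentence is true.

True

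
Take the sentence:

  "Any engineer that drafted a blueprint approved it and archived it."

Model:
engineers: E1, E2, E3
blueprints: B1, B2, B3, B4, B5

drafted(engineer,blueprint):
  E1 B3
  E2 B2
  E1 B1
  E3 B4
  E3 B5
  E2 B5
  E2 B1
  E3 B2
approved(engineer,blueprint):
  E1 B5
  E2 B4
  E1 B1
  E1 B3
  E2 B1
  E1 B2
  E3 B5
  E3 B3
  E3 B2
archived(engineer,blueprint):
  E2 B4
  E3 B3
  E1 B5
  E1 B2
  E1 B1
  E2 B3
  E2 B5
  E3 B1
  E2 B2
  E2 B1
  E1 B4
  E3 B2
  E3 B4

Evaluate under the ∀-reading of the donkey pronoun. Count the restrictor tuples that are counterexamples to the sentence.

5

"it" takes "a blueprint" as antecedent — a donkey pronoun bound across the clause boundary.
Strong reading: for every (e,b) with drafted(e,b), approved(e,b) ∧ archived(e,b).
Restrictor pairs: (E1,B1) ✓  (E1,B3) ✗  (E2,B1) ✓  (E2,B2) ✗  (E2,B5) ✗  (E3,B2) ✓  (E3,B4) ✗  (E3,B5) ✗
Counterexamples (restrictor pairs failing the scope): 5.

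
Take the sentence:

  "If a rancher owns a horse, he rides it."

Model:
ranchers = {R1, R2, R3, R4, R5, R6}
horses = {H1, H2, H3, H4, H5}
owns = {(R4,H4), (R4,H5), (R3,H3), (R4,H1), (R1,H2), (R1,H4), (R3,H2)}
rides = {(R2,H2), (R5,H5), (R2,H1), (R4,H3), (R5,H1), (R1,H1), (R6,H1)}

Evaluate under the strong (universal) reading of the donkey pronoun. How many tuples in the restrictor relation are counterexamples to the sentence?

7

"it" takes "a horse" as antecedent — a donkey pronoun bound across the clause boundary.
Strong reading: for every (r,h) with owns(r,h), rides(r,h).
Restrictor pairs: (R1,H2) ✗  (R1,H4) ✗  (R3,H2) ✗  (R3,H3) ✗  (R4,H1) ✗  (R4,H4) ✗  (R4,H5) ✗
Counterexamples (restrictor pairs failing the scope): 7.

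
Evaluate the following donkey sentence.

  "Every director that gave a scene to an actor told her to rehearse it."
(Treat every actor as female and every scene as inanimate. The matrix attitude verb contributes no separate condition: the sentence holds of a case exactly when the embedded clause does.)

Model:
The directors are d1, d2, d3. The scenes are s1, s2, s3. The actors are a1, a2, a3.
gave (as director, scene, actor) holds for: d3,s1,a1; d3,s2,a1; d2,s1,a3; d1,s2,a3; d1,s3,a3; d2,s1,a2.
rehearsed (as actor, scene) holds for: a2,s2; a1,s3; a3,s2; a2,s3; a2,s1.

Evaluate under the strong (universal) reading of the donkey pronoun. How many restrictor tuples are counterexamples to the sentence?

4

"her" takes "an actor" as antecedent and "it" takes "a scene"; both are donkey pronouns co-varying with the restrictor.
Strong reading: for every (d,s,a) with gave(d,s,a), rehearsed(a,s).
Restrictor triples: (d1,s2,a3)→rehearsed(a3,s2) ✓  (d1,s3,a3)→rehearsed(a3,s3) ✗  (d2,s1,a2)→rehearsed(a2,s1) ✓  (d2,s1,a3)→rehearsed(a3,s1) ✗  (d3,s1,a1)→rehearsed(a1,s1) ✗  (d3,s2,a1)→rehearsed(a1,s2) ✗
Counterexamples (restrictor triples failing the scope): 4.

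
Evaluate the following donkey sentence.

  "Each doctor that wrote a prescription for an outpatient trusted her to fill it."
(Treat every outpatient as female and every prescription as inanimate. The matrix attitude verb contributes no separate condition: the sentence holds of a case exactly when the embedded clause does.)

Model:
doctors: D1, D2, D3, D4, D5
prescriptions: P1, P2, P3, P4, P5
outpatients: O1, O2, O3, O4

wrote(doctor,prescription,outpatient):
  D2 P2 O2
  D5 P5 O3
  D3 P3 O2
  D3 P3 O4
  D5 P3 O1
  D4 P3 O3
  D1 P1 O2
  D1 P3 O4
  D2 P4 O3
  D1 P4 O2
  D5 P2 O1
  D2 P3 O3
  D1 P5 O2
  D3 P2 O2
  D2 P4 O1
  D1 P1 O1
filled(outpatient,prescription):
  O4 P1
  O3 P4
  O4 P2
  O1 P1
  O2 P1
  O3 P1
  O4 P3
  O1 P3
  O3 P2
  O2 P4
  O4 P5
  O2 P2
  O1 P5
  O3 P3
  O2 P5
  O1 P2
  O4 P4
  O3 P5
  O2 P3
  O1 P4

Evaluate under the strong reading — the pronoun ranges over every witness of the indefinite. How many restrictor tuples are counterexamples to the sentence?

0

"her" takes "an outpatient" as antecedent and "it" takes "a prescription"; both are donkey pronouns co-varying with the restrictor.
Strong reading: for every (d,p,o) with wrote(d,p,o), filled(o,p).
Restrictor triples: (D1,P1,O1)→filled(O1,P1) ✓  (D1,P1,O2)→filled(O2,P1) ✓  (D1,P3,O4)→filled(O4,P3) ✓  (D1,P4,O2)→filled(O2,P4) ✓  (D1,P5,O2)→filled(O2,P5) ✓  (D2,P2,O2)→filled(O2,P2) ✓  (D2,P3,O3)→filled(O3,P3) ✓  (D2,P4,O1)→filled(O1,P4) ✓  (D2,P4,O3)→filled(O3,P4) ✓  (D3,P2,O2)→filled(O2,P2) ✓  (D3,P3,O2)→filled(O2,P3) ✓  (D3,P3,O4)→filled(O4,P3) ✓  (D4,P3,O3)→filled(O3,P3) ✓  (D5,P2,O1)→filled(O1,P2) ✓  (D5,P3,O1)→filled(O1,P3) ✓  (D5,P5,O3)→filled(O3,P5) ✓
Counterexamples (restrictor triples failing the scope): 0.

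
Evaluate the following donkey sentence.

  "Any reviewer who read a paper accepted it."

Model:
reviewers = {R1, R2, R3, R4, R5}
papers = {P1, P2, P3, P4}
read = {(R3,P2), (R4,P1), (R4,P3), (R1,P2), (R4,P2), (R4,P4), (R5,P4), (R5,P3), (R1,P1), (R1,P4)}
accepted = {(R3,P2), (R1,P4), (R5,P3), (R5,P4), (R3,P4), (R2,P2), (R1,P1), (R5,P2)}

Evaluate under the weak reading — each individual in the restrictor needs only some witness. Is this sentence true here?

"it" takes "a paper" as antecedent — a donkey pronoun bound across the clause boundary.
Weak reading: every reviewer r with some read-paper has at least one read-paper p such that accepted(r,p).
Per reviewer: R1:✓  R3:✓  R4:✗  R5:✓
R4 has no witness among its read-papers.

False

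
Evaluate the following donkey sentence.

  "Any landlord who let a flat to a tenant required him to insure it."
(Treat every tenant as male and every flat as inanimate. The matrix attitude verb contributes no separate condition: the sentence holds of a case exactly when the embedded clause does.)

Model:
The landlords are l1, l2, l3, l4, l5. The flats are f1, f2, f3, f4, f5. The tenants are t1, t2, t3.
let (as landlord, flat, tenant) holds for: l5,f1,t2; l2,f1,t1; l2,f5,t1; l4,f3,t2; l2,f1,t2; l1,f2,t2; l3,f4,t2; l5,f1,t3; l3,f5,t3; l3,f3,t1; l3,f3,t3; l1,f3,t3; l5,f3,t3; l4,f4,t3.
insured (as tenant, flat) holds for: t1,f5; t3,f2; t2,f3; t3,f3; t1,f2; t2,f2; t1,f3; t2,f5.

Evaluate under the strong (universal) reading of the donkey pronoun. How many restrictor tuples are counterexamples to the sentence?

"him" takes "a tenant" as antecedent and "it" takes "a flat"; both are donkey pronouns co-varying with the restrictor.
Strong reading: for every (l,f,t) with let(l,f,t), insured(t,f).
Restrictor triples: (l1,f2,t2)→insured(t2,f2) ✓  (l1,f3,t3)→insured(t3,f3) ✓  (l2,f1,t1)→insured(t1,f1) ✗  (l2,f1,t2)→insured(t2,f1) ✗  (l2,f5,t1)→insured(t1,f5) ✓  (l3,f3,t1)→insured(t1,f3) ✓  (l3,f3,t3)→insured(t3,f3) ✓  (l3,f4,t2)→insured(t2,f4) ✗  (l3,f5,t3)→insured(t3,f5) ✗  (l4,f3,t2)→insured(t2,f3) ✓  (l4,f4,t3)→insured(t3,f4) ✗  (l5,f1,t2)→insured(t2,f1) ✗  (l5,f1,t3)→insured(t3,f1) ✗  (l5,f3,t3)→insured(t3,f3) ✓
Counterexamples (restrictor triples failing the scope): 7.

7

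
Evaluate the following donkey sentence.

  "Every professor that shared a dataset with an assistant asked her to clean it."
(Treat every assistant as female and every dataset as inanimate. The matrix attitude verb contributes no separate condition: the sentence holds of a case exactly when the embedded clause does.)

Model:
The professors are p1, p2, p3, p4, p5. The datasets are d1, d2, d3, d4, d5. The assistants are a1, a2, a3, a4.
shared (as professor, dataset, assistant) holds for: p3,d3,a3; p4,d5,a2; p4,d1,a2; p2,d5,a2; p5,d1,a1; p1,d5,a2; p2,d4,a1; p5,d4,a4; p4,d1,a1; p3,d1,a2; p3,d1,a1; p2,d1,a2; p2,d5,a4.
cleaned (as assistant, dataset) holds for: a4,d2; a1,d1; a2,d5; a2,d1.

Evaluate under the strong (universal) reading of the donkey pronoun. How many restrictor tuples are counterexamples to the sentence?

4

"her" takes "an assistant" as antecedent and "it" takes "a dataset"; both are donkey pronouns co-varying with the restrictor.
Strong reading: for every (p,d,a) with shared(p,d,a), cleaned(a,d).
Restrictor triples: (p1,d5,a2)→cleaned(a2,d5) ✓  (p2,d1,a2)→cleaned(a2,d1) ✓  (p2,d4,a1)→cleaned(a1,d4) ✗  (p2,d5,a2)→cleaned(a2,d5) ✓  (p2,d5,a4)→cleaned(a4,d5) ✗  (p3,d1,a1)→cleaned(a1,d1) ✓  (p3,d1,a2)→cleaned(a2,d1) ✓  (p3,d3,a3)→cleaned(a3,d3) ✗  (p4,d1,a1)→cleaned(a1,d1) ✓  (p4,d1,a2)→cleaned(a2,d1) ✓  (p4,d5,a2)→cleaned(a2,d5) ✓  (p5,d1,a1)→cleaned(a1,d1) ✓  (p5,d4,a4)→cleaned(a4,d4) ✗
Counterexamples (restrictor triples failing the scope): 4.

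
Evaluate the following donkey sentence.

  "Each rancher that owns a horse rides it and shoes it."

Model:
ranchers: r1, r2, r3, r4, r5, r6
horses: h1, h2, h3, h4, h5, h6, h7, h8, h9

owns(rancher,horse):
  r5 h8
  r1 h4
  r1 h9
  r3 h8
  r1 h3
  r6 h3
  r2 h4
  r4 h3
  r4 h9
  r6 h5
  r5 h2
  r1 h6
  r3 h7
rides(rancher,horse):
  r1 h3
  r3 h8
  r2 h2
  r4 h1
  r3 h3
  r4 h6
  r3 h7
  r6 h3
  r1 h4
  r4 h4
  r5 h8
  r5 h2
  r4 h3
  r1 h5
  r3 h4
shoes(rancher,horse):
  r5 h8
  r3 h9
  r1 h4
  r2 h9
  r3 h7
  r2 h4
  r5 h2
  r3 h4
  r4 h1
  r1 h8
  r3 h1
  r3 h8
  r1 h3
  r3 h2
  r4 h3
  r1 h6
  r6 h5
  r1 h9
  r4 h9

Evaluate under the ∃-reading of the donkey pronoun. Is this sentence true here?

False

"it" takes "a horse" as antecedent — a donkey pronoun bound across the clause boundary.
Weak reading: every rancher r with some owns-horse has at least one owns-horse h such that rides(r,h) ∧ shoes(r,h).
Per rancher: r1:✓  r2:✗  r3:✓  r4:✓  r5:✓  r6:✗
r2 has no witness among its owns-horses.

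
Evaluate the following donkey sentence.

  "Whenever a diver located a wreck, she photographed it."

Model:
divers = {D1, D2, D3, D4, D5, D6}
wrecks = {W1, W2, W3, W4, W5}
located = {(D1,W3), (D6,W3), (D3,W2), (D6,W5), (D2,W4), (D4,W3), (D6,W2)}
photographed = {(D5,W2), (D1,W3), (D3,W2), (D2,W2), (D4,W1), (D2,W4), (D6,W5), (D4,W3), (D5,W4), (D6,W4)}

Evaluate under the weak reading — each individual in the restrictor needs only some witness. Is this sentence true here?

"it" takes "a wreck" as antecedent — a donkey pronoun bound across the clause boundary.
Weak reading: every diver d with some located-wreck has at least one located-wreck w such that photographed(d,w).
Per diver: D1:✓  D2:✓  D3:✓  D4:✓  D6:✓
Every diver in the restrictor has a witness.

True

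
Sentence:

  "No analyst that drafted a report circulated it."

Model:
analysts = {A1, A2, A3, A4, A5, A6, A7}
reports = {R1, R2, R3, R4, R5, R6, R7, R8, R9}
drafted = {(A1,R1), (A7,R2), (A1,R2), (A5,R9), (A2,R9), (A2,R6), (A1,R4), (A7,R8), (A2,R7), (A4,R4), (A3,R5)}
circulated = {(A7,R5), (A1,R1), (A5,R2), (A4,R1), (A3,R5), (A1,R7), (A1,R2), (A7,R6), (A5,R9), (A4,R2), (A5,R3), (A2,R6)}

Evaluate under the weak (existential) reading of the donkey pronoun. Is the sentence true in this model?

False

"it" takes "a report" as antecedent — a donkey pronoun bound across the clause boundary.
Truth condition: for no (a,r) with drafted(a,r) does circulated(a,r) hold.
Restrictor pairs — does the scope hold? (A1,R1):holds  (A1,R2):holds  (A1,R4):fails  (A2,R6):holds  (A2,R7):fails  (A2,R9):fails  (A3,R5):holds  (A4,R4):fails  (A5,R9):holds  (A7,R2):fails  (A7,R8):fails
Scope holds for 5 pair(s), so the sentence is false.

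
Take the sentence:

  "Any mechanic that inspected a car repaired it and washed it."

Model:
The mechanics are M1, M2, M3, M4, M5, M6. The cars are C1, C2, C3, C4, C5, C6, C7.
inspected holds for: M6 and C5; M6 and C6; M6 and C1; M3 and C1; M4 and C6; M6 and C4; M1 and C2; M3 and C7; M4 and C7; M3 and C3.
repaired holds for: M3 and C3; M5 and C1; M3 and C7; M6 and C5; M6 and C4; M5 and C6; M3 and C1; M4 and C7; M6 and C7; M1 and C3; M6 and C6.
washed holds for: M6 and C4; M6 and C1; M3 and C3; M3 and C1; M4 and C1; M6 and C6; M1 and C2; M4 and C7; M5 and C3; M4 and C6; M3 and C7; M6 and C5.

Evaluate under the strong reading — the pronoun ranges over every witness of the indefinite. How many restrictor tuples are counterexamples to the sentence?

"it" takes "a car" as antecedent — a donkey pronoun bound across the clause boundary.
Strong reading: for every (m,c) with inspected(m,c), repaired(m,c) ∧ washed(m,c).
Restrictor pairs: (M1,C2) ✗  (M3,C1) ✓  (M3,C3) ✓  (M3,C7) ✓  (M4,C6) ✗  (M4,C7) ✓  (M6,C1) ✗  (M6,C4) ✓  (M6,C5) ✓  (M6,C6) ✓
Counterexamples (restrictor pairs failing the scope): 3.

3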